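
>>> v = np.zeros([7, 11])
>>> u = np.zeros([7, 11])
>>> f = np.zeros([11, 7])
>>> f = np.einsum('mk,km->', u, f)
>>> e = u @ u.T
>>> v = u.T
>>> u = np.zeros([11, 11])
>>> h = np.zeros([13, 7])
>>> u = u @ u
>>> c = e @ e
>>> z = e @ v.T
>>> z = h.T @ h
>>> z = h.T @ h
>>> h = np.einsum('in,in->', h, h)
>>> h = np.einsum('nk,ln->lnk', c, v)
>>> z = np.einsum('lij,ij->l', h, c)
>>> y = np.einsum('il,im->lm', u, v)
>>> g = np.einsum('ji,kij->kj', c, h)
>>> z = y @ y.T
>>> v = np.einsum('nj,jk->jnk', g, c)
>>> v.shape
(7, 11, 7)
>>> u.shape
(11, 11)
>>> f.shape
()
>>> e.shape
(7, 7)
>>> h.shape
(11, 7, 7)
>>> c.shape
(7, 7)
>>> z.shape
(11, 11)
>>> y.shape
(11, 7)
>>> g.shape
(11, 7)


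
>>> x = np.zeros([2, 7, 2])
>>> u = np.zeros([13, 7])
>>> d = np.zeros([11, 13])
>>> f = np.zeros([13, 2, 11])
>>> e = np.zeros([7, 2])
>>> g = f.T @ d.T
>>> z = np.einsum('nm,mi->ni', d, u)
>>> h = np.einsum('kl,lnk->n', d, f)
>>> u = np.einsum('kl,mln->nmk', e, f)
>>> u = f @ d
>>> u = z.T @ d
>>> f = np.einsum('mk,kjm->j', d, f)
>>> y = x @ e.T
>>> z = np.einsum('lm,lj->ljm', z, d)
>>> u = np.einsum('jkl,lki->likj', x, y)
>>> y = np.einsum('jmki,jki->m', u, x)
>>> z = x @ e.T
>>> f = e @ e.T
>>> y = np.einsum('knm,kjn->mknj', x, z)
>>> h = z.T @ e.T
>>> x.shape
(2, 7, 2)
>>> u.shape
(2, 7, 7, 2)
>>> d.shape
(11, 13)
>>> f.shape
(7, 7)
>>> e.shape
(7, 2)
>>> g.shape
(11, 2, 11)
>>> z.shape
(2, 7, 7)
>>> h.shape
(7, 7, 7)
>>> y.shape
(2, 2, 7, 7)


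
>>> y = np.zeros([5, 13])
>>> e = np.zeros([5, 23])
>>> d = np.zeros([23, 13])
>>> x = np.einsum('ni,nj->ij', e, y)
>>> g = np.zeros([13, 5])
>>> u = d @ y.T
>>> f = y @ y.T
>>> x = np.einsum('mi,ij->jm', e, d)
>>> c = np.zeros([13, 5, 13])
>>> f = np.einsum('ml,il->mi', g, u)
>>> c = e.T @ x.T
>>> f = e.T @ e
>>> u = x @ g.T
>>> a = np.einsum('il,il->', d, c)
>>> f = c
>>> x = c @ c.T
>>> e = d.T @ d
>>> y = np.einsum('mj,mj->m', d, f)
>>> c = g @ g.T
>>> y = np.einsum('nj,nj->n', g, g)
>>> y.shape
(13,)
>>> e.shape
(13, 13)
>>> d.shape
(23, 13)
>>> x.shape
(23, 23)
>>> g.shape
(13, 5)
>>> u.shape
(13, 13)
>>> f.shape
(23, 13)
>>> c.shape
(13, 13)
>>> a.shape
()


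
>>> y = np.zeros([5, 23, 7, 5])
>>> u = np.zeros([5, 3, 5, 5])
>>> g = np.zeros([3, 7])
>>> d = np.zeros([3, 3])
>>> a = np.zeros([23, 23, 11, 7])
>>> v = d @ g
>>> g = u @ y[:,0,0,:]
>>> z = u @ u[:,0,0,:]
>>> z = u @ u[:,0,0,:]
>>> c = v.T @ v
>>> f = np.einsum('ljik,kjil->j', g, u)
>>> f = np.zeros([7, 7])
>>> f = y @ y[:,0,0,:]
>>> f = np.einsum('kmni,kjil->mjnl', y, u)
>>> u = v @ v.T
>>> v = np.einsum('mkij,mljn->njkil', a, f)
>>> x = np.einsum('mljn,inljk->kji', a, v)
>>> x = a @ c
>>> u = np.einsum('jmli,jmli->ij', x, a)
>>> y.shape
(5, 23, 7, 5)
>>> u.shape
(7, 23)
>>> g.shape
(5, 3, 5, 5)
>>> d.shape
(3, 3)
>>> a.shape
(23, 23, 11, 7)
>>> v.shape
(5, 7, 23, 11, 3)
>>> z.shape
(5, 3, 5, 5)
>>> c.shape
(7, 7)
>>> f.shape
(23, 3, 7, 5)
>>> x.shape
(23, 23, 11, 7)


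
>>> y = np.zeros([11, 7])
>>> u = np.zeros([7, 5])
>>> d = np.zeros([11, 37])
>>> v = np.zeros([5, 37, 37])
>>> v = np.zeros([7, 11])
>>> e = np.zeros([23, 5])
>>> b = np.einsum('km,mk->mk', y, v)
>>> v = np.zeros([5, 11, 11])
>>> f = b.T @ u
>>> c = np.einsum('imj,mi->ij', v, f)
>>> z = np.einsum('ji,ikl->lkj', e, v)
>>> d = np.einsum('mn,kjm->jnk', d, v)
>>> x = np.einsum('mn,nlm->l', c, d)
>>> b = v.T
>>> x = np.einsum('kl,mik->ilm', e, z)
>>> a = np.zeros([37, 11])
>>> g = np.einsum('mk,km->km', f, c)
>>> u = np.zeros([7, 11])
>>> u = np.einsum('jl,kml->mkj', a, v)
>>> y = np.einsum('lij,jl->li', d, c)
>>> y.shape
(11, 37)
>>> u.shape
(11, 5, 37)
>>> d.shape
(11, 37, 5)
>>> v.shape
(5, 11, 11)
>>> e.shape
(23, 5)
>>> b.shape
(11, 11, 5)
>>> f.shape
(11, 5)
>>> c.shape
(5, 11)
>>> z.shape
(11, 11, 23)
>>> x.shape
(11, 5, 11)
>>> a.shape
(37, 11)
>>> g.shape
(5, 11)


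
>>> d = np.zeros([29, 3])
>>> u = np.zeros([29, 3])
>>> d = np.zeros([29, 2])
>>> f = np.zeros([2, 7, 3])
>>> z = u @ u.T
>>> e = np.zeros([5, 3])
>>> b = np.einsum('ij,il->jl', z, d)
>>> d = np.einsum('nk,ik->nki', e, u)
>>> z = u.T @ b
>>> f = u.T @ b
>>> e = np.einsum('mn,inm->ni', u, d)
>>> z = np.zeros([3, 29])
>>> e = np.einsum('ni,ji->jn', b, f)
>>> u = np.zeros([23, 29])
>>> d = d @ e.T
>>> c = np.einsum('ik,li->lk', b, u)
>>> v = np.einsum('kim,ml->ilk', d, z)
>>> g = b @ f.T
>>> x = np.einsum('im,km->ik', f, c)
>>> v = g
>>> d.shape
(5, 3, 3)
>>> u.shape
(23, 29)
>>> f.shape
(3, 2)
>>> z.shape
(3, 29)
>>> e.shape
(3, 29)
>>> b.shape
(29, 2)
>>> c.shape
(23, 2)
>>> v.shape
(29, 3)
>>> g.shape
(29, 3)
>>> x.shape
(3, 23)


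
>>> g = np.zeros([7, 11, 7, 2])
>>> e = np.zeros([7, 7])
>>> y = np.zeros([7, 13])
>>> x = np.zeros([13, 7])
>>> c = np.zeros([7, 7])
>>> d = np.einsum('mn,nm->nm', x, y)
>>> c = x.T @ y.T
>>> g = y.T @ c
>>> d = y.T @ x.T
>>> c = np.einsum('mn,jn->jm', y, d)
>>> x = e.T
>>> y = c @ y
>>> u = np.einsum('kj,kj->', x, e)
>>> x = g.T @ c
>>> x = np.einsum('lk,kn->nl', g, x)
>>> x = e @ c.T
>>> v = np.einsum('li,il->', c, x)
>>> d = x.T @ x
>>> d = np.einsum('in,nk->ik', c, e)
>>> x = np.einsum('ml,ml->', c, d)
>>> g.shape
(13, 7)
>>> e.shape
(7, 7)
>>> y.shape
(13, 13)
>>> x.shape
()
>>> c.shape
(13, 7)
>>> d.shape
(13, 7)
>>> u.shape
()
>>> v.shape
()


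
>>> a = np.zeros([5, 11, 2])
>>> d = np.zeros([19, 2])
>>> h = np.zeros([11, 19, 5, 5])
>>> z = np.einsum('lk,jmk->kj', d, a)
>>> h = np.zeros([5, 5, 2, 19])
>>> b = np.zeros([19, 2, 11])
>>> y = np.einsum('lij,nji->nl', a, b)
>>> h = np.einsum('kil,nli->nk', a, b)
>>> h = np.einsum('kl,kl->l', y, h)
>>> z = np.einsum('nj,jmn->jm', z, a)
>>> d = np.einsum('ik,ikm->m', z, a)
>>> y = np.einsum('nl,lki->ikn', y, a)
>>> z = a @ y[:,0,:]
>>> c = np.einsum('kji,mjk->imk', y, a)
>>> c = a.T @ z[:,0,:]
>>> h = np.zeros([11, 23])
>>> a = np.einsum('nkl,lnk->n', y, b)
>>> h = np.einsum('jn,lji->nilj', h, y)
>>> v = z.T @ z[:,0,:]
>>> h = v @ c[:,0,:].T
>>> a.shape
(2,)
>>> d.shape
(2,)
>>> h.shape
(19, 11, 2)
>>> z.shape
(5, 11, 19)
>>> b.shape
(19, 2, 11)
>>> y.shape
(2, 11, 19)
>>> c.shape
(2, 11, 19)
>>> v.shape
(19, 11, 19)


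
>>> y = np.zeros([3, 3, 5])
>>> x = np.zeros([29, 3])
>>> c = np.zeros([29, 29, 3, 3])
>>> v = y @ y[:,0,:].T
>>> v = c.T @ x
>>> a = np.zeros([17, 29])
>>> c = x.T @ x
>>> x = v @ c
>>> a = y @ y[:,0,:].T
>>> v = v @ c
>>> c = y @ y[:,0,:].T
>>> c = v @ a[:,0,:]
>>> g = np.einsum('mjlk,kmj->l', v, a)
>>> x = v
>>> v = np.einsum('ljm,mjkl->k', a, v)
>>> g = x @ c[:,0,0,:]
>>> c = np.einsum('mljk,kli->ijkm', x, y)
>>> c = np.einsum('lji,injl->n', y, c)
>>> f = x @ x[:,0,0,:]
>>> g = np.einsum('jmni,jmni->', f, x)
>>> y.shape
(3, 3, 5)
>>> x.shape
(3, 3, 29, 3)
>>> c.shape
(29,)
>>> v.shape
(29,)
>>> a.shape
(3, 3, 3)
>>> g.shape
()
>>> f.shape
(3, 3, 29, 3)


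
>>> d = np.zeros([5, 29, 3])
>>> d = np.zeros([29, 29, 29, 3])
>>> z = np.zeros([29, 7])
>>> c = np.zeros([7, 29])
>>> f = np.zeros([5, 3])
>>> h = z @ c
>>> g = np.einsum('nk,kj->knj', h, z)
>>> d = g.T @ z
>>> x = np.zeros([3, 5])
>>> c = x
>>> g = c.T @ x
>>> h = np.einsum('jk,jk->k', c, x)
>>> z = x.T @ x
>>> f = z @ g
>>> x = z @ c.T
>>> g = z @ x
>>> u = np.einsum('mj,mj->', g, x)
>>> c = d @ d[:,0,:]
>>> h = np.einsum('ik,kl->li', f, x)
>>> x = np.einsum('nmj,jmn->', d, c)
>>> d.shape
(7, 29, 7)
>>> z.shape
(5, 5)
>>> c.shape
(7, 29, 7)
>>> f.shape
(5, 5)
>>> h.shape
(3, 5)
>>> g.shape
(5, 3)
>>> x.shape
()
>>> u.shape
()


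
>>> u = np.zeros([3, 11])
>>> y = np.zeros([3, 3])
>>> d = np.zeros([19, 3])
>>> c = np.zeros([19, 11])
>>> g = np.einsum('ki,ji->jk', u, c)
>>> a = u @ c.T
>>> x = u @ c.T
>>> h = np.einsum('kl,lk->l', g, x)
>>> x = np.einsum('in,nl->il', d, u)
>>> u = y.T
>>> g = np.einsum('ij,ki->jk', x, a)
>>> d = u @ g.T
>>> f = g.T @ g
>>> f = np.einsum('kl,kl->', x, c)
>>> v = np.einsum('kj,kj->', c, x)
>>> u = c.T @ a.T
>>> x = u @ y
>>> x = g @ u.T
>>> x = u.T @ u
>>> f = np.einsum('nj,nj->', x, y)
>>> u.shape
(11, 3)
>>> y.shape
(3, 3)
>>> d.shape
(3, 11)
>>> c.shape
(19, 11)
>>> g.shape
(11, 3)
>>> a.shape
(3, 19)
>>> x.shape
(3, 3)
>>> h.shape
(3,)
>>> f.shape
()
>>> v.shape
()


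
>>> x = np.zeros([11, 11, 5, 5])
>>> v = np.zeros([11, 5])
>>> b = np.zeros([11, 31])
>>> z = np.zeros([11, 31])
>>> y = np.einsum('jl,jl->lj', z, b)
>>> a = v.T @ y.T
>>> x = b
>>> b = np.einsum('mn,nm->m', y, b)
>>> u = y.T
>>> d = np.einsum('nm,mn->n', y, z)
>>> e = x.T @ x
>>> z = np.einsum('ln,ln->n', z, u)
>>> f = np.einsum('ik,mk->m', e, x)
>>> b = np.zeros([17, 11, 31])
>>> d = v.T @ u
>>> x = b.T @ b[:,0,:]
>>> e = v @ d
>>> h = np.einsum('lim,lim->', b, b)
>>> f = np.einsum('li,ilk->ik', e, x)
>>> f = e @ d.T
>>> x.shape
(31, 11, 31)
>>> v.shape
(11, 5)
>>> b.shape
(17, 11, 31)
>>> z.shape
(31,)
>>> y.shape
(31, 11)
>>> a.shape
(5, 31)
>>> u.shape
(11, 31)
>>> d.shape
(5, 31)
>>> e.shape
(11, 31)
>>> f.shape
(11, 5)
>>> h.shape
()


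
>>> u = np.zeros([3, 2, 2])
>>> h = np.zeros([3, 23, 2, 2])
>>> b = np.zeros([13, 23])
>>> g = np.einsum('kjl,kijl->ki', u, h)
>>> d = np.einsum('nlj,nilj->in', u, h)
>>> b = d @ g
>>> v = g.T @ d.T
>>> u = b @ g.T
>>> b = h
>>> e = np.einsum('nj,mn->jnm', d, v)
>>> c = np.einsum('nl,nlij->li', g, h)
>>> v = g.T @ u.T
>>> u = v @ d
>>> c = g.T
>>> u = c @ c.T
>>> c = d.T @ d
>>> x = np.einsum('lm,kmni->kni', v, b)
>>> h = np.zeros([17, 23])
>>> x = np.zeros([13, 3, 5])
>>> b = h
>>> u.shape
(23, 23)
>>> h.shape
(17, 23)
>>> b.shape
(17, 23)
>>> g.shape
(3, 23)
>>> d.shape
(23, 3)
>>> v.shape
(23, 23)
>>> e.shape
(3, 23, 23)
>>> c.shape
(3, 3)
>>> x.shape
(13, 3, 5)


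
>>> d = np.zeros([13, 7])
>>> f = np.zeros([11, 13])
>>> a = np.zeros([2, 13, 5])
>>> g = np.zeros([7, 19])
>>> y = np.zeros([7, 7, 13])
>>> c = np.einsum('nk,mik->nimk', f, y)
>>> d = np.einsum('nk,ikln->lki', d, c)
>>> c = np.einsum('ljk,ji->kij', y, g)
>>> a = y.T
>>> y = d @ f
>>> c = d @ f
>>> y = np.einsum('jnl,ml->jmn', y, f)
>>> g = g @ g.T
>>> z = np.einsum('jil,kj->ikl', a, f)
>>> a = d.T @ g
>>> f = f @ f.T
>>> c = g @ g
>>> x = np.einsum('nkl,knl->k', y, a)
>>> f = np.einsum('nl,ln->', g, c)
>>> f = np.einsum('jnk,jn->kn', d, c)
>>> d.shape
(7, 7, 11)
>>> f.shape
(11, 7)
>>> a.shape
(11, 7, 7)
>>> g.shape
(7, 7)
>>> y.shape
(7, 11, 7)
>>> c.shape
(7, 7)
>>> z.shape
(7, 11, 7)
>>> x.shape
(11,)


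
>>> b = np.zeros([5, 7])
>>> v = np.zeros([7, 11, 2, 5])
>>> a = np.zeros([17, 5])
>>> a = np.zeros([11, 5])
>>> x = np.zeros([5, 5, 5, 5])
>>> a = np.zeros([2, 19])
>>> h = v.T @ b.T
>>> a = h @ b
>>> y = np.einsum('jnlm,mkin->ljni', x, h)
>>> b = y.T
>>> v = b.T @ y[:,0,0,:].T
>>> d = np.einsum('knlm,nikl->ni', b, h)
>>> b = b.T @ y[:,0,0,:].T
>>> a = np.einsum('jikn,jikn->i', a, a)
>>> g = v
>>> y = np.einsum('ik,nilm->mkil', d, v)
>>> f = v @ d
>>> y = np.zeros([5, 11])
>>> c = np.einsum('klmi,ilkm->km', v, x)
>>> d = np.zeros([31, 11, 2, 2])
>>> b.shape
(5, 5, 5, 5)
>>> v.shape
(5, 5, 5, 5)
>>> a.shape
(2,)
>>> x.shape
(5, 5, 5, 5)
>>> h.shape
(5, 2, 11, 5)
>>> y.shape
(5, 11)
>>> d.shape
(31, 11, 2, 2)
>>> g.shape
(5, 5, 5, 5)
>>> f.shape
(5, 5, 5, 2)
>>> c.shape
(5, 5)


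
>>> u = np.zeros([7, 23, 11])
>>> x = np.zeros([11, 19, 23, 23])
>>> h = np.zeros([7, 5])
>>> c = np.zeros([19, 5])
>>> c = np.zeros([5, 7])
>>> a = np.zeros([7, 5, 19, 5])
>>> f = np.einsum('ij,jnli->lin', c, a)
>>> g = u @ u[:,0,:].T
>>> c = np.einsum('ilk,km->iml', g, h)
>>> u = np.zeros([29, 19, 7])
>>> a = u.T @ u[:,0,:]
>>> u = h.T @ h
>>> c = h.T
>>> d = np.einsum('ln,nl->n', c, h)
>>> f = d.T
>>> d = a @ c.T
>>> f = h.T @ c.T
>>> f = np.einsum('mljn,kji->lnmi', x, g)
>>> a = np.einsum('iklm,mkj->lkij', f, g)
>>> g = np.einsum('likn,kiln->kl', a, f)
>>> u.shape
(5, 5)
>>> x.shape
(11, 19, 23, 23)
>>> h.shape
(7, 5)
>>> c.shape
(5, 7)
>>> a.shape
(11, 23, 19, 7)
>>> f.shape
(19, 23, 11, 7)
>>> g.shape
(19, 11)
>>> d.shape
(7, 19, 5)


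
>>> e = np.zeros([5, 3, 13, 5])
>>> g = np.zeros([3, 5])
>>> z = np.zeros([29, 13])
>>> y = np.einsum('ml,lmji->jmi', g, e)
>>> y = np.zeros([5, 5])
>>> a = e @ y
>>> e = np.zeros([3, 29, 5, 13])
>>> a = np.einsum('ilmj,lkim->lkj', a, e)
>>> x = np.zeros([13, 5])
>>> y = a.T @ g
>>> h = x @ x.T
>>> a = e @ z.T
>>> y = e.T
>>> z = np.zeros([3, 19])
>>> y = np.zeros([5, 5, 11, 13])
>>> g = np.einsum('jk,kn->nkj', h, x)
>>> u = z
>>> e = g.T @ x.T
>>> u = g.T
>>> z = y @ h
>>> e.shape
(13, 13, 13)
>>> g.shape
(5, 13, 13)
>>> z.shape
(5, 5, 11, 13)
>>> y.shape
(5, 5, 11, 13)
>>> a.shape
(3, 29, 5, 29)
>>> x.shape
(13, 5)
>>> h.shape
(13, 13)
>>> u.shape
(13, 13, 5)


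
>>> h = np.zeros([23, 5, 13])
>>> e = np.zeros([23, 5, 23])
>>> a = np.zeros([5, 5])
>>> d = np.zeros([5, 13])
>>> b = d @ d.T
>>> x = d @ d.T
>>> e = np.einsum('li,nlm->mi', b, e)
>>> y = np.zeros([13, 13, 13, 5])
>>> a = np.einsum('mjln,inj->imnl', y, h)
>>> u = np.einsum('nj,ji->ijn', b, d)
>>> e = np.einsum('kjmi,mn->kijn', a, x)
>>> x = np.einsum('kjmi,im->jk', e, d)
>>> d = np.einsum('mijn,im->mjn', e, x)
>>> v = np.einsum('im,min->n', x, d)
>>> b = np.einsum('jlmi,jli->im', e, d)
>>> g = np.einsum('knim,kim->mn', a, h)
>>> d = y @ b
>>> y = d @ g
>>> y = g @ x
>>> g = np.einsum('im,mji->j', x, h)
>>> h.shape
(23, 5, 13)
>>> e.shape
(23, 13, 13, 5)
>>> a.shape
(23, 13, 5, 13)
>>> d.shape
(13, 13, 13, 13)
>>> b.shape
(5, 13)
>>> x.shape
(13, 23)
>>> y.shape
(13, 23)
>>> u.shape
(13, 5, 5)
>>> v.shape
(5,)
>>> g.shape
(5,)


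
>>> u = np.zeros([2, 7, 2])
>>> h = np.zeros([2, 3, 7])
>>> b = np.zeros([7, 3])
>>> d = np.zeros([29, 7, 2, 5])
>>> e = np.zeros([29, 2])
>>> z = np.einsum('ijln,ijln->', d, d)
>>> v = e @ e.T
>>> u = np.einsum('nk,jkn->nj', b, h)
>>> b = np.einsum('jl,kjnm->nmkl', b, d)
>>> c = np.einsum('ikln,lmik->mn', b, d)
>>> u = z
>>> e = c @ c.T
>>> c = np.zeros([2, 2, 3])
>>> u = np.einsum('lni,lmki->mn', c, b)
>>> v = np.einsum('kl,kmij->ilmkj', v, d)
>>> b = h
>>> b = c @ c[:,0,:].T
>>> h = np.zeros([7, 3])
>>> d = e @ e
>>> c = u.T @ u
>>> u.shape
(5, 2)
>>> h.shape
(7, 3)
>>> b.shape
(2, 2, 2)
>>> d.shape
(7, 7)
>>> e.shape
(7, 7)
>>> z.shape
()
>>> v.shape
(2, 29, 7, 29, 5)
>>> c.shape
(2, 2)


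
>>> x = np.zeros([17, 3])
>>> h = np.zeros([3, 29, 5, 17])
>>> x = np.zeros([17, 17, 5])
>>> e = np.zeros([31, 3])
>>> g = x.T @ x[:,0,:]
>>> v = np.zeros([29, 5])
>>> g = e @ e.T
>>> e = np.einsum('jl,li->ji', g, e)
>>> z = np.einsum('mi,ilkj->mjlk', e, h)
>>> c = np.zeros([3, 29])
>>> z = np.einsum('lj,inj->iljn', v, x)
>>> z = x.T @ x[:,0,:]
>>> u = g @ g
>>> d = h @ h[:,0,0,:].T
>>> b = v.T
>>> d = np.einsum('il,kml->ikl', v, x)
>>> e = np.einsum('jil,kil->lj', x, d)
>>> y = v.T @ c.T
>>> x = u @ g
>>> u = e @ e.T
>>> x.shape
(31, 31)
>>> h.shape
(3, 29, 5, 17)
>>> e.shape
(5, 17)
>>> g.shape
(31, 31)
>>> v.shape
(29, 5)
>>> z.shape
(5, 17, 5)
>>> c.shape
(3, 29)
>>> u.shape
(5, 5)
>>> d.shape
(29, 17, 5)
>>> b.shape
(5, 29)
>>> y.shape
(5, 3)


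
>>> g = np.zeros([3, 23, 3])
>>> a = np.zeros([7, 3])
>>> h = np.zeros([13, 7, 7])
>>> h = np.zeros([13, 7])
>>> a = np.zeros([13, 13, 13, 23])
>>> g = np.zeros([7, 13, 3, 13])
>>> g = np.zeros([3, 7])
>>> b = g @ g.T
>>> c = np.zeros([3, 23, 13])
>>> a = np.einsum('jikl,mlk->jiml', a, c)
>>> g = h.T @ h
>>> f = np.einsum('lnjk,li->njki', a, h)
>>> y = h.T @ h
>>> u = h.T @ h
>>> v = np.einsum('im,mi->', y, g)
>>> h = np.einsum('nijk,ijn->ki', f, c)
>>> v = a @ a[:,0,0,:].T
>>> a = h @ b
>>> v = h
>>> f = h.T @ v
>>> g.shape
(7, 7)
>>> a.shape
(7, 3)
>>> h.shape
(7, 3)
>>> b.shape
(3, 3)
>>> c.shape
(3, 23, 13)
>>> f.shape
(3, 3)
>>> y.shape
(7, 7)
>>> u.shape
(7, 7)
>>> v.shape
(7, 3)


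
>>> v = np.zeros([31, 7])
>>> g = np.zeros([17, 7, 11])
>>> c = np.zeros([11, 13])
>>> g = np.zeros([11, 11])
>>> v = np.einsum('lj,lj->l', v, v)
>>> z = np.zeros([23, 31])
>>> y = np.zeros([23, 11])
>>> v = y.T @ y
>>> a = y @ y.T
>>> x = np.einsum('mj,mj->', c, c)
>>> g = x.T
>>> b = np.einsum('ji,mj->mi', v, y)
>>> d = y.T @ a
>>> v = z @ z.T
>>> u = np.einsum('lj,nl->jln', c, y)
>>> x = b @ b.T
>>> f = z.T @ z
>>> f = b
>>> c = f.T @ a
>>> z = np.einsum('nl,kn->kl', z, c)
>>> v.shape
(23, 23)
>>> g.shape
()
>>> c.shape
(11, 23)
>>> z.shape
(11, 31)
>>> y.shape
(23, 11)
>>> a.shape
(23, 23)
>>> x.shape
(23, 23)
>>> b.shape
(23, 11)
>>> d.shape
(11, 23)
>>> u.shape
(13, 11, 23)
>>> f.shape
(23, 11)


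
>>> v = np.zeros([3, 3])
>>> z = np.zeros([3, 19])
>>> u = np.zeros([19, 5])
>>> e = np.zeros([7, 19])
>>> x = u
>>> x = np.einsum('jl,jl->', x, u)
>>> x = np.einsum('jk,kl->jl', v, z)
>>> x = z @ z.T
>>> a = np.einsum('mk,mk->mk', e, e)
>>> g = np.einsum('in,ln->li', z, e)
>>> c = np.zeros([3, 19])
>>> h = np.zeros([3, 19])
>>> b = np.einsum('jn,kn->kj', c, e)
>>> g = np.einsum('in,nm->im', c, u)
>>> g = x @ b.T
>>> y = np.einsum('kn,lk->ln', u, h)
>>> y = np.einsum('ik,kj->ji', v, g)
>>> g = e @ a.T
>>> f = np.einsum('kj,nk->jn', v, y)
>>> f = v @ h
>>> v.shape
(3, 3)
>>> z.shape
(3, 19)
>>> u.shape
(19, 5)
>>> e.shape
(7, 19)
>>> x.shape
(3, 3)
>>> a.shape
(7, 19)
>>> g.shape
(7, 7)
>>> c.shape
(3, 19)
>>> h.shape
(3, 19)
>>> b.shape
(7, 3)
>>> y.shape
(7, 3)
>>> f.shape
(3, 19)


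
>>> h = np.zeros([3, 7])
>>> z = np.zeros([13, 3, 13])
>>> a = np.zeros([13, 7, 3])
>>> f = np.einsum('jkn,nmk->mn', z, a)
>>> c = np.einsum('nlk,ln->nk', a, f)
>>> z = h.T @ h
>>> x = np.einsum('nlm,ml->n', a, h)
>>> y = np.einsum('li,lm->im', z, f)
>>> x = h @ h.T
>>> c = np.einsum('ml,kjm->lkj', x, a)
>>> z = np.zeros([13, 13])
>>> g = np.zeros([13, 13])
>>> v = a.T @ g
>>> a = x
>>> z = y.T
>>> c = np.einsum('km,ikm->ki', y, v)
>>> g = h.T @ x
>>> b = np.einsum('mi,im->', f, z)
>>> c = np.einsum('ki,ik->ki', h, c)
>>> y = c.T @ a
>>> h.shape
(3, 7)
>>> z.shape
(13, 7)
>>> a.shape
(3, 3)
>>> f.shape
(7, 13)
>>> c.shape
(3, 7)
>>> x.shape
(3, 3)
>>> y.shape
(7, 3)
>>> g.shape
(7, 3)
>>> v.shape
(3, 7, 13)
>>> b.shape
()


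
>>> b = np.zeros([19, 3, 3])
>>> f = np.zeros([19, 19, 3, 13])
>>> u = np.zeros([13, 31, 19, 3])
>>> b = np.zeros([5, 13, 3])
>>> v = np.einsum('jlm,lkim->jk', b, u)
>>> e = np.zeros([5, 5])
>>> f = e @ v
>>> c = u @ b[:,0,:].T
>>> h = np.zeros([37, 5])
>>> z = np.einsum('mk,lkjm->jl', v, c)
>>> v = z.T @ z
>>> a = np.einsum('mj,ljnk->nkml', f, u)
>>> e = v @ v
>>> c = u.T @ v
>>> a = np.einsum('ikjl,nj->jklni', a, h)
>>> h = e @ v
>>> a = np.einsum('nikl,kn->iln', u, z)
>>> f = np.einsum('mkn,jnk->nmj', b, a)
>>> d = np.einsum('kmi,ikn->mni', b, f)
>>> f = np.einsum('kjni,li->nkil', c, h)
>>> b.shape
(5, 13, 3)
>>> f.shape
(31, 3, 13, 13)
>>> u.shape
(13, 31, 19, 3)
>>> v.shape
(13, 13)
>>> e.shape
(13, 13)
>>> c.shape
(3, 19, 31, 13)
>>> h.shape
(13, 13)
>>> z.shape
(19, 13)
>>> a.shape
(31, 3, 13)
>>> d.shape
(13, 31, 3)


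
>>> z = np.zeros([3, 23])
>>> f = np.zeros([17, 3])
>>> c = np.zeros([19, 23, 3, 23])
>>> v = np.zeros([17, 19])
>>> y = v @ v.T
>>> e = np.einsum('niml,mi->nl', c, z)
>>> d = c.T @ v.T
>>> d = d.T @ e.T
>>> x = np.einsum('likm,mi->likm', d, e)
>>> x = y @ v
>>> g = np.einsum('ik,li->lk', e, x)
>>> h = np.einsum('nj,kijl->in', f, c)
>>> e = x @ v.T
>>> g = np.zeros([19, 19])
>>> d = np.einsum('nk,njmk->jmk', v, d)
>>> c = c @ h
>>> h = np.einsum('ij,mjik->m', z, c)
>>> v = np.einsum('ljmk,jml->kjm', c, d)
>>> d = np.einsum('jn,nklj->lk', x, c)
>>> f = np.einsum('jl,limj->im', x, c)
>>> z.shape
(3, 23)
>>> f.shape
(23, 3)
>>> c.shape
(19, 23, 3, 17)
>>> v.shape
(17, 23, 3)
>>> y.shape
(17, 17)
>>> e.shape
(17, 17)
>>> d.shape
(3, 23)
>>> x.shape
(17, 19)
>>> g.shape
(19, 19)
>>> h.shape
(19,)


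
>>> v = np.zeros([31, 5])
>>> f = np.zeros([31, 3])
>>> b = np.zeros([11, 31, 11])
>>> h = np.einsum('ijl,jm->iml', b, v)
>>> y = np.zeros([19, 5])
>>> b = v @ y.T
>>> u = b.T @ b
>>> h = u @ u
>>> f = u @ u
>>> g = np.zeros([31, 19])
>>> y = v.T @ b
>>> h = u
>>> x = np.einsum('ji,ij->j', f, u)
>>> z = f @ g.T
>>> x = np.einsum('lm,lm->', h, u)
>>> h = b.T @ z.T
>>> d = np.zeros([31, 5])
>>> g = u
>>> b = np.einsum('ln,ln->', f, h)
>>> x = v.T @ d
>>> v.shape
(31, 5)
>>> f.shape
(19, 19)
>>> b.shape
()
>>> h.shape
(19, 19)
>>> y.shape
(5, 19)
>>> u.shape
(19, 19)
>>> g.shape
(19, 19)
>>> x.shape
(5, 5)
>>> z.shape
(19, 31)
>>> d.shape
(31, 5)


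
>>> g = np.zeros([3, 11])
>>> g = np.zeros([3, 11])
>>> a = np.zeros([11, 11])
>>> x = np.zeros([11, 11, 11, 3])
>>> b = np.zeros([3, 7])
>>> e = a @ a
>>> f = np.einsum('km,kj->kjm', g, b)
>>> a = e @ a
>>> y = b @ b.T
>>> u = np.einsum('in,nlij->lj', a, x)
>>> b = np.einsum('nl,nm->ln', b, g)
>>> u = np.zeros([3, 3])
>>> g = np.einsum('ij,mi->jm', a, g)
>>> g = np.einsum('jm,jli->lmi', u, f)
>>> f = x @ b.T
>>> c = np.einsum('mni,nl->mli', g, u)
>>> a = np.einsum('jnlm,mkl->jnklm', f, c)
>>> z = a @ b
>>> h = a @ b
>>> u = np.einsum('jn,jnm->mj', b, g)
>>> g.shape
(7, 3, 11)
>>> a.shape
(11, 11, 3, 11, 7)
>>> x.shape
(11, 11, 11, 3)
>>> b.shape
(7, 3)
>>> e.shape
(11, 11)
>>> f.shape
(11, 11, 11, 7)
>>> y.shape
(3, 3)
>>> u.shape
(11, 7)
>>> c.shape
(7, 3, 11)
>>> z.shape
(11, 11, 3, 11, 3)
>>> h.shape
(11, 11, 3, 11, 3)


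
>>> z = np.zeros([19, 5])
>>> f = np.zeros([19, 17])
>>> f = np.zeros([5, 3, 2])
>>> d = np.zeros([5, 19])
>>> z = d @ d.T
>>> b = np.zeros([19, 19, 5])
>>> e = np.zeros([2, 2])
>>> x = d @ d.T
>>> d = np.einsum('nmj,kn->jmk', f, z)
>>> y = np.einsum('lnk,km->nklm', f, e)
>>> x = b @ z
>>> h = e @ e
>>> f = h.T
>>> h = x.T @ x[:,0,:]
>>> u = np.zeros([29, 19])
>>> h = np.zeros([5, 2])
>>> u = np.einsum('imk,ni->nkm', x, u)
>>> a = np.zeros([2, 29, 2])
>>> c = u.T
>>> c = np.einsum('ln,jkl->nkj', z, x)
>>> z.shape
(5, 5)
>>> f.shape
(2, 2)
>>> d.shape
(2, 3, 5)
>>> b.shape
(19, 19, 5)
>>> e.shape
(2, 2)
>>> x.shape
(19, 19, 5)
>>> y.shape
(3, 2, 5, 2)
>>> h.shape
(5, 2)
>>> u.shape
(29, 5, 19)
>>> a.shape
(2, 29, 2)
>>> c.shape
(5, 19, 19)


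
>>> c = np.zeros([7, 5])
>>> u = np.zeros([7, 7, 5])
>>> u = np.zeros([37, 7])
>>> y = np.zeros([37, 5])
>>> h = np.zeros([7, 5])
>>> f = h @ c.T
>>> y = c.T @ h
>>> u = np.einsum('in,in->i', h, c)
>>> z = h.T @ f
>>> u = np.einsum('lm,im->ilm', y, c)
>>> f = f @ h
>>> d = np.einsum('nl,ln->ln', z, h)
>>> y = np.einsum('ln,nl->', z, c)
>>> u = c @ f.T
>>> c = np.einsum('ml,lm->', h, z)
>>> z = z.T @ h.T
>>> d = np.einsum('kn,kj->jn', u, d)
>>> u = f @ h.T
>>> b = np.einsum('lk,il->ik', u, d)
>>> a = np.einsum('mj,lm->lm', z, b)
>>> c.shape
()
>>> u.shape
(7, 7)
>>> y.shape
()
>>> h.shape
(7, 5)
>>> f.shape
(7, 5)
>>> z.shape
(7, 7)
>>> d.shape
(5, 7)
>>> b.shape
(5, 7)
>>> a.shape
(5, 7)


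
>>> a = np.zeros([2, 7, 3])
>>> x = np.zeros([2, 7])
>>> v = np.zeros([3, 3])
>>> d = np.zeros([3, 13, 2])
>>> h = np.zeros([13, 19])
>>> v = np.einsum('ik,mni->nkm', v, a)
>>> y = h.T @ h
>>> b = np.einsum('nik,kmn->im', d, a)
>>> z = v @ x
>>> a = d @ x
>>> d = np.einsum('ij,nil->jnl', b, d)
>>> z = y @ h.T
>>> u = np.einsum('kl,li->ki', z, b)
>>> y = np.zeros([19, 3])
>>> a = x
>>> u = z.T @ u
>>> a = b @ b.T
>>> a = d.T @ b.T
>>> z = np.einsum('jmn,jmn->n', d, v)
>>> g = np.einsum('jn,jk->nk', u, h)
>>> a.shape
(2, 3, 13)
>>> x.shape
(2, 7)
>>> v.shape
(7, 3, 2)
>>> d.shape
(7, 3, 2)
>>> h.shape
(13, 19)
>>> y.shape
(19, 3)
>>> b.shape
(13, 7)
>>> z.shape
(2,)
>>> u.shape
(13, 7)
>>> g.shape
(7, 19)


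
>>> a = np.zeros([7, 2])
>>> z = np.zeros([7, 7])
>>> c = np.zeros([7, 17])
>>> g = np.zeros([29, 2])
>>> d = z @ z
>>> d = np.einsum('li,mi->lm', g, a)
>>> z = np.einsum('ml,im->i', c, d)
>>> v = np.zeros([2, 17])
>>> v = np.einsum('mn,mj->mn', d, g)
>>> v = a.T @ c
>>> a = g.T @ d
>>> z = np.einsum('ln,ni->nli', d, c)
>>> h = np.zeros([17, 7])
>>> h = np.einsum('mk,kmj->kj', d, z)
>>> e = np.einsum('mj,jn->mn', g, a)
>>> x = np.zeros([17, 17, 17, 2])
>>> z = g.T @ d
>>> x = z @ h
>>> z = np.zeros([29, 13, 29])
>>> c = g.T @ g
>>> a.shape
(2, 7)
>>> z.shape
(29, 13, 29)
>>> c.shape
(2, 2)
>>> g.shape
(29, 2)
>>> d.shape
(29, 7)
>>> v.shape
(2, 17)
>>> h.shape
(7, 17)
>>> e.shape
(29, 7)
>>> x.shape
(2, 17)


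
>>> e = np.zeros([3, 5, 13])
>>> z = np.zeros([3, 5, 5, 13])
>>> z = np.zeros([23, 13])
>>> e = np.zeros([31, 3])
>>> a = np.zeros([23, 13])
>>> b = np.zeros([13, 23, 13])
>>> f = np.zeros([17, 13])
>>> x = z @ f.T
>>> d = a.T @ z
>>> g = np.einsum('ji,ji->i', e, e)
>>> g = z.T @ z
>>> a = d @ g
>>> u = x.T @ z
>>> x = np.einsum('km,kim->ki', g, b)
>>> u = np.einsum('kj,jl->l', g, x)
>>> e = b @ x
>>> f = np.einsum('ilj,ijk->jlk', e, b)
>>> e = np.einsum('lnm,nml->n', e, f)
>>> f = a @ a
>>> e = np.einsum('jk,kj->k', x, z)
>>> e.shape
(23,)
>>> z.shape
(23, 13)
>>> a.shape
(13, 13)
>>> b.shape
(13, 23, 13)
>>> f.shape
(13, 13)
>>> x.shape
(13, 23)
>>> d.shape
(13, 13)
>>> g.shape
(13, 13)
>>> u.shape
(23,)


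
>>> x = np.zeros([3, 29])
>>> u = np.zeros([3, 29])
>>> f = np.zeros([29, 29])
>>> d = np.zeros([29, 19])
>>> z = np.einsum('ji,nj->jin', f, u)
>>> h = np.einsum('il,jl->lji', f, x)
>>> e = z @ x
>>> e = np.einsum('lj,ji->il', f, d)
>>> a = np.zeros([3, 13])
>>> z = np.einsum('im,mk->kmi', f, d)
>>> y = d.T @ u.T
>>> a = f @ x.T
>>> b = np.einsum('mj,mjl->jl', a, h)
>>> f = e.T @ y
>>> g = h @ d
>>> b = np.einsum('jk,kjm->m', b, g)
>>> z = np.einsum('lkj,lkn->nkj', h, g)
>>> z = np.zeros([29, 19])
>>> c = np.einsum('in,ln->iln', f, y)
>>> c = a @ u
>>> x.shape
(3, 29)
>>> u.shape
(3, 29)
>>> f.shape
(29, 3)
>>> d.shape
(29, 19)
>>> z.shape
(29, 19)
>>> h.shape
(29, 3, 29)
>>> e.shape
(19, 29)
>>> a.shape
(29, 3)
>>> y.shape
(19, 3)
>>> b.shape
(19,)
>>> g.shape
(29, 3, 19)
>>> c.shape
(29, 29)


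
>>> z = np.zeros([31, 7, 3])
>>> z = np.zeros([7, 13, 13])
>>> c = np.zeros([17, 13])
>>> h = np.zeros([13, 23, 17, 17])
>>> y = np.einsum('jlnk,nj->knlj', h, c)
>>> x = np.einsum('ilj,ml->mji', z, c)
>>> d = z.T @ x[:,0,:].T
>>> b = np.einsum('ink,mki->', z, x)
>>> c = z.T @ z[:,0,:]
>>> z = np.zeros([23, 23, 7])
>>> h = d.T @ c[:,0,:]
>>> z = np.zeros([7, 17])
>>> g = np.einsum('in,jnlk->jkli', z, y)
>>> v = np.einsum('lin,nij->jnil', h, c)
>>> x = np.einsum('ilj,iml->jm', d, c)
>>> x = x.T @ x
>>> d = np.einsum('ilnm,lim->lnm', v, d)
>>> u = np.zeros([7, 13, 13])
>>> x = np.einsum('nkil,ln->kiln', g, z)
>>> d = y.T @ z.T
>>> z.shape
(7, 17)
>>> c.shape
(13, 13, 13)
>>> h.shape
(17, 13, 13)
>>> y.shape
(17, 17, 23, 13)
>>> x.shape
(13, 23, 7, 17)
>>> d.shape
(13, 23, 17, 7)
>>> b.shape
()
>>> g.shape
(17, 13, 23, 7)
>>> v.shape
(13, 13, 13, 17)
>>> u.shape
(7, 13, 13)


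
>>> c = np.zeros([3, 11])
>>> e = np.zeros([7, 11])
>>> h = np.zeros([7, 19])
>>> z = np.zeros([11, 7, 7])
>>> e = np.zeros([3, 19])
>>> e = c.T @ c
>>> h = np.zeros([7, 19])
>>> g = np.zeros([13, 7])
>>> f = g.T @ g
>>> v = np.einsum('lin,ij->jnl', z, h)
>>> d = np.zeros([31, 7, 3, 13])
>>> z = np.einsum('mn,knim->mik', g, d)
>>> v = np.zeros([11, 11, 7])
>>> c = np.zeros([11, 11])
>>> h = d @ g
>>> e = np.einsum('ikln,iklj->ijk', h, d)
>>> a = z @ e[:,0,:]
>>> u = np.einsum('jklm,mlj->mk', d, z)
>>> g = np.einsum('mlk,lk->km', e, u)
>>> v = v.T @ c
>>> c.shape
(11, 11)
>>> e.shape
(31, 13, 7)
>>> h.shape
(31, 7, 3, 7)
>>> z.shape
(13, 3, 31)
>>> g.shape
(7, 31)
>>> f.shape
(7, 7)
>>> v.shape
(7, 11, 11)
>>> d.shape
(31, 7, 3, 13)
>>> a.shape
(13, 3, 7)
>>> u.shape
(13, 7)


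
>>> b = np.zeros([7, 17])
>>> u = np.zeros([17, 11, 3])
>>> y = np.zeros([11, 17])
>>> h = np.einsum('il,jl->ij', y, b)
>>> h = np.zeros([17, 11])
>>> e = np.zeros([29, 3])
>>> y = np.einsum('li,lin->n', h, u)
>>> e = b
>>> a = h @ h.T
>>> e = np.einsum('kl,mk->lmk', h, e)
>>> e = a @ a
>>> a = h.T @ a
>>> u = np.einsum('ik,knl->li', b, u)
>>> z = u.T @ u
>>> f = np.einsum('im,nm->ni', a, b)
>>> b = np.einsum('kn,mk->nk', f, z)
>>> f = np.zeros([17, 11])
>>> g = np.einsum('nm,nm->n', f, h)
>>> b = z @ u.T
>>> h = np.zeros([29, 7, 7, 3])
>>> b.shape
(7, 3)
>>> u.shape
(3, 7)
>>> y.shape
(3,)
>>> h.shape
(29, 7, 7, 3)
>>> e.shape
(17, 17)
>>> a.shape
(11, 17)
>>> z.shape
(7, 7)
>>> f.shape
(17, 11)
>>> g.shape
(17,)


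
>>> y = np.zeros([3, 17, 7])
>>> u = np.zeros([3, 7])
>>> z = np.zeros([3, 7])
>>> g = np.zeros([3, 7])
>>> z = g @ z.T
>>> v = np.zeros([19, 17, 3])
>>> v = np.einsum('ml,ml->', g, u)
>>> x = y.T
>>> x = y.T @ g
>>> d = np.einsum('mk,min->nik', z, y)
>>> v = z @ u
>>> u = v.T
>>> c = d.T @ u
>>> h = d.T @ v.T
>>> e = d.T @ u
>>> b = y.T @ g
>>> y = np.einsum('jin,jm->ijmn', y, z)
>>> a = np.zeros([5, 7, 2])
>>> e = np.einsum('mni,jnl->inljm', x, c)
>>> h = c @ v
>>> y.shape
(17, 3, 3, 7)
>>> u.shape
(7, 3)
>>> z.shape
(3, 3)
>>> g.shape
(3, 7)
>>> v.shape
(3, 7)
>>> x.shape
(7, 17, 7)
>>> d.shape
(7, 17, 3)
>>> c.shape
(3, 17, 3)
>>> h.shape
(3, 17, 7)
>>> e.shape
(7, 17, 3, 3, 7)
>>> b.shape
(7, 17, 7)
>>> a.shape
(5, 7, 2)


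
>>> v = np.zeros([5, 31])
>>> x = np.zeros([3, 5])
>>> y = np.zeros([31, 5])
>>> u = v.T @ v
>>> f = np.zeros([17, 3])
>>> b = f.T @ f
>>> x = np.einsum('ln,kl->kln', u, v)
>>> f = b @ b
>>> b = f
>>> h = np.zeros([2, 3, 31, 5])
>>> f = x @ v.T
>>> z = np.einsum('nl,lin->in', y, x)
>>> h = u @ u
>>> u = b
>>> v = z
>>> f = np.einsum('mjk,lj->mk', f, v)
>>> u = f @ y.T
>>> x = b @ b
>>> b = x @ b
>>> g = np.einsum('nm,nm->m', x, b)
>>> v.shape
(31, 31)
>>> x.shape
(3, 3)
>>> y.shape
(31, 5)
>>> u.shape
(5, 31)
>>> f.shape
(5, 5)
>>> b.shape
(3, 3)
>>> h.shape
(31, 31)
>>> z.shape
(31, 31)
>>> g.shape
(3,)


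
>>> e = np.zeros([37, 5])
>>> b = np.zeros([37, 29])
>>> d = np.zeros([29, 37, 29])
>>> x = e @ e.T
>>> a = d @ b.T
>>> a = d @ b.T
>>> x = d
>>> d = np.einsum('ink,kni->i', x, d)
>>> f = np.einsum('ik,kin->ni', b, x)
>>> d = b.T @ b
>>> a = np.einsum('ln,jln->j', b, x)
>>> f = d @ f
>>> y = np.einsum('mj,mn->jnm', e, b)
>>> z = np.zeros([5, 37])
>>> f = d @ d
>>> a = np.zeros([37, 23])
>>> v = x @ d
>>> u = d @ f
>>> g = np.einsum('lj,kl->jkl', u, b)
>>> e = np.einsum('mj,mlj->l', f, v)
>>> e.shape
(37,)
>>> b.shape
(37, 29)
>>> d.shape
(29, 29)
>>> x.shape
(29, 37, 29)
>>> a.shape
(37, 23)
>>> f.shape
(29, 29)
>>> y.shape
(5, 29, 37)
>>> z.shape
(5, 37)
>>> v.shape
(29, 37, 29)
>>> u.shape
(29, 29)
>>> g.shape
(29, 37, 29)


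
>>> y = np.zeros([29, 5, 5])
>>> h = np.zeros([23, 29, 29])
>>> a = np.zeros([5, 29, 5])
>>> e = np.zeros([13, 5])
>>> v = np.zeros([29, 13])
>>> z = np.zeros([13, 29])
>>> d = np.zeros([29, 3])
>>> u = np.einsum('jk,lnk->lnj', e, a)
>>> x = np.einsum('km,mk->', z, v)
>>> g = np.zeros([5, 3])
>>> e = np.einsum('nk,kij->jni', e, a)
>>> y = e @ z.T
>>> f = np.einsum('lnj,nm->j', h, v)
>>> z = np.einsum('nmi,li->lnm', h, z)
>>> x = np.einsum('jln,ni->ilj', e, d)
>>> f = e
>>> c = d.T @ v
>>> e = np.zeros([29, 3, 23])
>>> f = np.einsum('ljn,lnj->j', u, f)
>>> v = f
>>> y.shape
(5, 13, 13)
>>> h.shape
(23, 29, 29)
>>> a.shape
(5, 29, 5)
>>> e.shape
(29, 3, 23)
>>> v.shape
(29,)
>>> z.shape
(13, 23, 29)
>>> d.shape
(29, 3)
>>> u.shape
(5, 29, 13)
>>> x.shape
(3, 13, 5)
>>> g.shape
(5, 3)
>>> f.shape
(29,)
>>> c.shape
(3, 13)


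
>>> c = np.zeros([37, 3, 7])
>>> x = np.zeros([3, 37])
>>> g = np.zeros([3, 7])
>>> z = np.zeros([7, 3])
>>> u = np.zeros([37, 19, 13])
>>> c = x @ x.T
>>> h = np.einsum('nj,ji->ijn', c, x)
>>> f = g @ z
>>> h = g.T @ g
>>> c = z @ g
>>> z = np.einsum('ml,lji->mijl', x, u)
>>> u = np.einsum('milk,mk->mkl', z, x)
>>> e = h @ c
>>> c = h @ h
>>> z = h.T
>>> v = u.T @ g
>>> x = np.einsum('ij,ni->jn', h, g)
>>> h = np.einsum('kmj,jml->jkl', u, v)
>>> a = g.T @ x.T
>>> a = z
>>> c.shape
(7, 7)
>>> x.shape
(7, 3)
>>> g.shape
(3, 7)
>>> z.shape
(7, 7)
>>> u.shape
(3, 37, 19)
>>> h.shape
(19, 3, 7)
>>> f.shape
(3, 3)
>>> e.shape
(7, 7)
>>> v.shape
(19, 37, 7)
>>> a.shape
(7, 7)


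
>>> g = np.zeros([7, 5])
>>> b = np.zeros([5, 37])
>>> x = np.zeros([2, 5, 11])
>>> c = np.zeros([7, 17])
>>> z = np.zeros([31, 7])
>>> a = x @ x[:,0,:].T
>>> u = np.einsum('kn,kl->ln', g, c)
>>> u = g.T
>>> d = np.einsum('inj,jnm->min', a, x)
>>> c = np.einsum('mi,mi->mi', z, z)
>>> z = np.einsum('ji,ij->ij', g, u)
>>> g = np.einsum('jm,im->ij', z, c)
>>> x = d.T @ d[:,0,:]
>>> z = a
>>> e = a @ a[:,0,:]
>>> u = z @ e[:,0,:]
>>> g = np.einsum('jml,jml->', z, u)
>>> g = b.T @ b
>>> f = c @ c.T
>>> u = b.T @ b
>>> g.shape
(37, 37)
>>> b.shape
(5, 37)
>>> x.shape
(5, 2, 5)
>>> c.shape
(31, 7)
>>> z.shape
(2, 5, 2)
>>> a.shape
(2, 5, 2)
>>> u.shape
(37, 37)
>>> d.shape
(11, 2, 5)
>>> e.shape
(2, 5, 2)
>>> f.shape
(31, 31)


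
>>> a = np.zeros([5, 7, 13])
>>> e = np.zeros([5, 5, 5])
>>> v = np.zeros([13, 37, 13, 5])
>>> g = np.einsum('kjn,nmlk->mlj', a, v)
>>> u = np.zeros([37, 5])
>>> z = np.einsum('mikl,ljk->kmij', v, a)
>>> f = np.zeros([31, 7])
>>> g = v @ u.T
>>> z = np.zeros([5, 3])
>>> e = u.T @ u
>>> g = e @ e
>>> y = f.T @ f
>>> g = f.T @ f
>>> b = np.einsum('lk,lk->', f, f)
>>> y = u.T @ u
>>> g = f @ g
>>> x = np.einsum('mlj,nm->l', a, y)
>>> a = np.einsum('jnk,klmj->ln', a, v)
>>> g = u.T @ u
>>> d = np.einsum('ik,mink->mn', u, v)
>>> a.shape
(37, 7)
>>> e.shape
(5, 5)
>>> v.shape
(13, 37, 13, 5)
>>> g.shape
(5, 5)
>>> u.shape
(37, 5)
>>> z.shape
(5, 3)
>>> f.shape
(31, 7)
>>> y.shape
(5, 5)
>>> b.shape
()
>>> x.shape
(7,)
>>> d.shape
(13, 13)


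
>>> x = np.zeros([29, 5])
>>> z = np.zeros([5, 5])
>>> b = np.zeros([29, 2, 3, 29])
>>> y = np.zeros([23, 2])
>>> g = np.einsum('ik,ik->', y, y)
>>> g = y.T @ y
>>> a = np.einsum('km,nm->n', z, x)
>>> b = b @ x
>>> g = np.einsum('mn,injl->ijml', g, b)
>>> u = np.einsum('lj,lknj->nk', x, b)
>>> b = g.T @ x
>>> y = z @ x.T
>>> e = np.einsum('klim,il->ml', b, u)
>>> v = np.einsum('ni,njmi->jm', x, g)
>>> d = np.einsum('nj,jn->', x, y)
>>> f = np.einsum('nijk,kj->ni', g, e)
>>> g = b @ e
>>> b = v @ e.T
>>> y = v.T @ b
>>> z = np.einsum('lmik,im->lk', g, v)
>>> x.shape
(29, 5)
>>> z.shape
(5, 2)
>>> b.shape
(3, 5)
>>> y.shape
(2, 5)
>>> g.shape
(5, 2, 3, 2)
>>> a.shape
(29,)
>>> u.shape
(3, 2)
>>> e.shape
(5, 2)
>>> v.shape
(3, 2)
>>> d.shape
()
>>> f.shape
(29, 3)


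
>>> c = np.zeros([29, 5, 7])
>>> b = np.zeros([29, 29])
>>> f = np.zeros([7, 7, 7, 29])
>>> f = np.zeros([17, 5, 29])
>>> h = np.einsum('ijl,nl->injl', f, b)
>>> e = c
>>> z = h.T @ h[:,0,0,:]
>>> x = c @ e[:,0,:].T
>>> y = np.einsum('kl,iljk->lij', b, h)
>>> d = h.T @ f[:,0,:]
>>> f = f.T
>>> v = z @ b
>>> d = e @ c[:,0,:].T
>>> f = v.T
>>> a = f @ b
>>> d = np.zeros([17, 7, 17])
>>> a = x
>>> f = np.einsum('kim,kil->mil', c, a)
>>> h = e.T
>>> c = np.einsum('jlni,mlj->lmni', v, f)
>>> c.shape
(5, 7, 29, 29)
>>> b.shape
(29, 29)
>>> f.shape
(7, 5, 29)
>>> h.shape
(7, 5, 29)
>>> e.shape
(29, 5, 7)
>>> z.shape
(29, 5, 29, 29)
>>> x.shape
(29, 5, 29)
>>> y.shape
(29, 17, 5)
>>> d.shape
(17, 7, 17)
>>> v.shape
(29, 5, 29, 29)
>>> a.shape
(29, 5, 29)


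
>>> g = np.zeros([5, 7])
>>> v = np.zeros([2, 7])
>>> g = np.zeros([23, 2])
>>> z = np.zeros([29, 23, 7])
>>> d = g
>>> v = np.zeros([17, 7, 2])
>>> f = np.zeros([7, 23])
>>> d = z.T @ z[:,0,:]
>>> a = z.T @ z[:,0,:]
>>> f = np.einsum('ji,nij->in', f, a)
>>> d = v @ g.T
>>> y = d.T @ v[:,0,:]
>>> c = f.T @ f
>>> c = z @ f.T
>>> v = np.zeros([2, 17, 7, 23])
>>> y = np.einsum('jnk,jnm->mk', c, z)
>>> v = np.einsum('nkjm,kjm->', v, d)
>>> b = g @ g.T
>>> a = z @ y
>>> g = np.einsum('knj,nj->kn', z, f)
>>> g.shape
(29, 23)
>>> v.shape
()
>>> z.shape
(29, 23, 7)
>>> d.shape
(17, 7, 23)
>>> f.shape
(23, 7)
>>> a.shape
(29, 23, 23)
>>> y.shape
(7, 23)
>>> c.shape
(29, 23, 23)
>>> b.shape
(23, 23)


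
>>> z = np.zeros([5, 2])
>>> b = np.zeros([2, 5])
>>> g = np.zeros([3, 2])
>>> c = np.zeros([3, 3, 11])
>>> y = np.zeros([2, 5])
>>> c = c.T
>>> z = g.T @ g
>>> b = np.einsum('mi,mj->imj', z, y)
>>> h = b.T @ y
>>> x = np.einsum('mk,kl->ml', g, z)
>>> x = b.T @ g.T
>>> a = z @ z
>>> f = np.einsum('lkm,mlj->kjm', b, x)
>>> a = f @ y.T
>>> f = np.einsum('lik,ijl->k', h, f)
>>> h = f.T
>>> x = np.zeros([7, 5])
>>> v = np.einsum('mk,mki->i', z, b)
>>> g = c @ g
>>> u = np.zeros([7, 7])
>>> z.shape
(2, 2)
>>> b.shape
(2, 2, 5)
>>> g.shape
(11, 3, 2)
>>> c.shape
(11, 3, 3)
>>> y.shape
(2, 5)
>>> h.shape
(5,)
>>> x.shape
(7, 5)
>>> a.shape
(2, 3, 2)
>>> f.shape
(5,)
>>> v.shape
(5,)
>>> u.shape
(7, 7)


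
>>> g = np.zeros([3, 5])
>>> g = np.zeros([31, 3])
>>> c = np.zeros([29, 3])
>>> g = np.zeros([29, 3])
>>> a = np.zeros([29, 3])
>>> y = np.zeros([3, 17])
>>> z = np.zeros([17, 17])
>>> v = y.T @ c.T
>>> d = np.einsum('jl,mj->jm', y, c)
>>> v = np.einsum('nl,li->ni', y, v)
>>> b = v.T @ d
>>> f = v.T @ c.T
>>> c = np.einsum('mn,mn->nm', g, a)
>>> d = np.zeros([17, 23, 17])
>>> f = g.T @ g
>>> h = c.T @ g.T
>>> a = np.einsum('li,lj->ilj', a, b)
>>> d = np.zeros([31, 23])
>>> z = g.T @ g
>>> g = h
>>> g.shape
(29, 29)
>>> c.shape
(3, 29)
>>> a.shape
(3, 29, 29)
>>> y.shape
(3, 17)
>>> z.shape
(3, 3)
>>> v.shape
(3, 29)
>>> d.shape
(31, 23)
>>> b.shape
(29, 29)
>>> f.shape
(3, 3)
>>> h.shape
(29, 29)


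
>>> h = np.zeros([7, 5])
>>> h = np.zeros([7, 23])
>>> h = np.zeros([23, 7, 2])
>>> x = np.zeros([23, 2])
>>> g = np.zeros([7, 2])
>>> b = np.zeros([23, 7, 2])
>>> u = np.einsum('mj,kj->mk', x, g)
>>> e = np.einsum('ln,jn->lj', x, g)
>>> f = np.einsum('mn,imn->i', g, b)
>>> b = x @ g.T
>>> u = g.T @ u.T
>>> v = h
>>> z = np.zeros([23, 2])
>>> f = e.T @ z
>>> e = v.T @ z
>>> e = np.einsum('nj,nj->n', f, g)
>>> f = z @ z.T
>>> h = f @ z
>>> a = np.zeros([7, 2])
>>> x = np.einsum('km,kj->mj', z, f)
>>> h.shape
(23, 2)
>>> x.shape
(2, 23)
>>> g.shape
(7, 2)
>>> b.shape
(23, 7)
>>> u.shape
(2, 23)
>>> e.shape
(7,)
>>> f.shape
(23, 23)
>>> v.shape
(23, 7, 2)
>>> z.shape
(23, 2)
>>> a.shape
(7, 2)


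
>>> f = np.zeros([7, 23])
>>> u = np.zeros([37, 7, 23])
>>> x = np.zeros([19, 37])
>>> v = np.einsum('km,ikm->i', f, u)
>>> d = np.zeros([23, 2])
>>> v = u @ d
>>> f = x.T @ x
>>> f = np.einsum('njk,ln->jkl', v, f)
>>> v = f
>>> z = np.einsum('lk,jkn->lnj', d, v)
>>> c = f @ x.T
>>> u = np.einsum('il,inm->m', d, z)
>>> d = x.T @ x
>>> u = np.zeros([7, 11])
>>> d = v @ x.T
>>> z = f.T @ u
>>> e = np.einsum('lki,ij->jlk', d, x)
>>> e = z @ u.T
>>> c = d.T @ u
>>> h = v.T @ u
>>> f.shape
(7, 2, 37)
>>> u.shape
(7, 11)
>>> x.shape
(19, 37)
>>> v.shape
(7, 2, 37)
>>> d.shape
(7, 2, 19)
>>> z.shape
(37, 2, 11)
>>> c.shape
(19, 2, 11)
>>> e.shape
(37, 2, 7)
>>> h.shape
(37, 2, 11)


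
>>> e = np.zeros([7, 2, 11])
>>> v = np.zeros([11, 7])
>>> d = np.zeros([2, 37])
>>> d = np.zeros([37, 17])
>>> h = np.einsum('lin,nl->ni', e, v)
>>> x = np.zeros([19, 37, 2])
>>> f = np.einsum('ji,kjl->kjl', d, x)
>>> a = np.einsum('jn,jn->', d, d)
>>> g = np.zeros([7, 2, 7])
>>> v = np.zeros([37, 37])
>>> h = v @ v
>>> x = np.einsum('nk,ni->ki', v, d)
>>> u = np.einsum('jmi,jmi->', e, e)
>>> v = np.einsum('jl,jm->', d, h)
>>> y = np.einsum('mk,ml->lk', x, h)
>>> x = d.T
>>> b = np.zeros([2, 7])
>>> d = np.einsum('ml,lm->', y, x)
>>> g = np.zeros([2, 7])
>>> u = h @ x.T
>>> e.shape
(7, 2, 11)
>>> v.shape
()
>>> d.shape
()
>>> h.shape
(37, 37)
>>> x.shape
(17, 37)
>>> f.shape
(19, 37, 2)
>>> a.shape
()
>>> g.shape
(2, 7)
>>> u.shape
(37, 17)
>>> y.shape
(37, 17)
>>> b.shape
(2, 7)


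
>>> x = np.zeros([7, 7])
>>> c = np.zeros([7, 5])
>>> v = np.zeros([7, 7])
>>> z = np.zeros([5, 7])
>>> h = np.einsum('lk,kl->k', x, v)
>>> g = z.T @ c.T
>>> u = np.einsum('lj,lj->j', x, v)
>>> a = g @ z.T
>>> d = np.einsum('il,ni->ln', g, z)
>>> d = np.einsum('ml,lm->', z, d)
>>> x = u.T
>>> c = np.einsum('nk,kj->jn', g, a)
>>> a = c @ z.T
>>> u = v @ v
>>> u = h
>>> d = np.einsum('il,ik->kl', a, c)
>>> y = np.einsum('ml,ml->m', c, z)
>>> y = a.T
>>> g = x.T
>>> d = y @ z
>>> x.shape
(7,)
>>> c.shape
(5, 7)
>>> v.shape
(7, 7)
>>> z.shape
(5, 7)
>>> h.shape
(7,)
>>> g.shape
(7,)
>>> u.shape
(7,)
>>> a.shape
(5, 5)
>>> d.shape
(5, 7)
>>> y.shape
(5, 5)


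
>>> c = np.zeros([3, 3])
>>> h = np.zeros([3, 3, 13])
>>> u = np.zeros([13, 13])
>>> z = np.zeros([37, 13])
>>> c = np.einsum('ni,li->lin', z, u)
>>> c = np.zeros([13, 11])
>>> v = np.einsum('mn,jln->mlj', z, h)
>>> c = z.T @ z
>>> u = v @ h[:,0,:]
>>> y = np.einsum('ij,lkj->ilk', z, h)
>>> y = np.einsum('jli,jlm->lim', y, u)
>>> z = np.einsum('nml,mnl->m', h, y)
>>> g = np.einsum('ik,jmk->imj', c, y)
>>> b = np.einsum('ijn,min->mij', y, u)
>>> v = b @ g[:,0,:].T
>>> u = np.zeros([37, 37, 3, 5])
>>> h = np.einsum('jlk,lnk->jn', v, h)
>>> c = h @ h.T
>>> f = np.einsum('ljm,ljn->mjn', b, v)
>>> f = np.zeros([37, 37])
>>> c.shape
(37, 37)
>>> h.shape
(37, 3)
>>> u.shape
(37, 37, 3, 5)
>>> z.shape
(3,)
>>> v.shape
(37, 3, 13)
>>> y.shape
(3, 3, 13)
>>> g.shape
(13, 3, 3)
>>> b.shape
(37, 3, 3)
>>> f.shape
(37, 37)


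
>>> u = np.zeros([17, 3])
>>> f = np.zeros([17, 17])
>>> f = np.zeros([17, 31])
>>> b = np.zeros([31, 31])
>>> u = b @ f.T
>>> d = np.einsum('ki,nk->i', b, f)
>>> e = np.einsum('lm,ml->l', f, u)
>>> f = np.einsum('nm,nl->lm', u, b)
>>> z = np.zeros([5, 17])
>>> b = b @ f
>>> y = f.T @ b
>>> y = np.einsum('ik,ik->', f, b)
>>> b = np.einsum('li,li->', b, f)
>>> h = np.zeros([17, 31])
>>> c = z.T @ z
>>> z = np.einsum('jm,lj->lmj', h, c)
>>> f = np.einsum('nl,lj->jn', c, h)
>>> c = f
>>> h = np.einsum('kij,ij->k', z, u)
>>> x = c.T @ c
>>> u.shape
(31, 17)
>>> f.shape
(31, 17)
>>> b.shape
()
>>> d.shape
(31,)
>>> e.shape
(17,)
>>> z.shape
(17, 31, 17)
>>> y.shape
()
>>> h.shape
(17,)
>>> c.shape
(31, 17)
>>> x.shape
(17, 17)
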